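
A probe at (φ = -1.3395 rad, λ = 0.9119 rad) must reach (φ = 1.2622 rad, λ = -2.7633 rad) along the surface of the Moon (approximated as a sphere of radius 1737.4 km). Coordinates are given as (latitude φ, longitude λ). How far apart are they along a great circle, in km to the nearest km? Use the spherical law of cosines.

5181 km

Let φ₁ = -1.3395 rad, φ₂ = 1.2622 rad, and Δλ = 2.6080 rad.
cos c = sin φ₁ sin φ₂ + cos φ₁ cos φ₂ cos Δλ = (-0.9734)(0.9528) + (0.2292)(0.3037)(-0.8610) = -0.98733,
so c = arccos(-0.98733) = 2.98227 rad.
Distance = R·c = 1737.4 × 2.9823 ≈ 5181 km.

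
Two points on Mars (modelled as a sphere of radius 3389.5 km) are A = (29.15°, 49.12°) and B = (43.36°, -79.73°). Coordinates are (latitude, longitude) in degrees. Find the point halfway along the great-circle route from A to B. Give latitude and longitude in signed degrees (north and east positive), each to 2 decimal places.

59.07°, -4.49°

Central angle δ = 1.6347 rad. Interpolating on the sphere with fraction f = 0.5:
P = [sin((1−f)δ)·A + sin(fδ)·B] / sin δ = 0.7308·A + 0.7308·B in Cartesian coordinates,
giving P = (0.5125, -0.0403, 0.8578), i.e. latitude 59.07°, longitude -4.49°.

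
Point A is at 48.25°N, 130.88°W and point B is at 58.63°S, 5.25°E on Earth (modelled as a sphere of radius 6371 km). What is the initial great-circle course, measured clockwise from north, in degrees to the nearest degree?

129°

With φ₁ = 0.8421, φ₂ = -1.0233, Δλ = 2.3759 rad, the forward-azimuth formula gives
θ = atan2( sin Δλ cos φ₂ , cos φ₁ sin φ₂ − sin φ₁ cos φ₂ cos Δλ ) = atan2(0.3608, -0.2886) = 128.66°.
So the initial bearing is 129°.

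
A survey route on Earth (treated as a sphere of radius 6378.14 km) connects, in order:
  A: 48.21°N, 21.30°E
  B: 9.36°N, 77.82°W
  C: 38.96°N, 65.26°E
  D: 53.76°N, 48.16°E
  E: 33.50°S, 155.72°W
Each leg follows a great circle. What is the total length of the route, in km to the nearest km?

Leg A→B: central angle 1.5538 rad, distance 9910.1 km.
Leg B→C: central angle 2.1073 rad, distance 13440.6 km.
Leg C→D: central angle 0.3286 rad, distance 2095.7 km.
Leg D→E: central angle 2.6813 rad, distance 17101.8 km.
Total: 9910.1 + 13440.6 + 2095.7 + 17101.8 ≈ 42548 km.

42548 km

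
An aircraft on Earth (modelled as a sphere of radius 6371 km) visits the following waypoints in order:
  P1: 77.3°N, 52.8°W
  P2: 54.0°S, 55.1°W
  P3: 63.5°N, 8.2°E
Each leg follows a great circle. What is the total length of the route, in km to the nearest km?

28757 km

Leg P1→P2: central angle 2.2918 rad, distance 14600.8 km.
Leg P2→P3: central angle 2.2220 rad, distance 14156.6 km.
Total: 14600.8 + 14156.6 ≈ 28757 km.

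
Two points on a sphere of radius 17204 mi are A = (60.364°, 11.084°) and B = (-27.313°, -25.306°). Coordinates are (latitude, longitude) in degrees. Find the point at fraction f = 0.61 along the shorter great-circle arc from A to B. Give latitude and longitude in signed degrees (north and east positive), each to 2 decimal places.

7.46°, -15.25°

Central angle δ = 1.6160 rad. Interpolating on the sphere with fraction f = 0.61:
P = [sin((1−f)δ)·A + sin(fδ)·B] / sin δ = 0.5899·A + 0.8345·B in Cartesian coordinates,
giving P = (0.9566, -0.2609, 0.1298), i.e. latitude 7.46°, longitude -15.25°.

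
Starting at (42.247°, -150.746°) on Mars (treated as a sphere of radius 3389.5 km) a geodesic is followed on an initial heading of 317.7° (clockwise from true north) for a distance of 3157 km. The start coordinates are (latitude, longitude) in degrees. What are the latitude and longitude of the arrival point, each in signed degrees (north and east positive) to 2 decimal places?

Angular distance δ = d/R = 3157/3389.5 = 0.93141 rad; initial bearing θ = 5.5449 rad.
sin φ₂ = sin φ₁ cos δ + cos φ₁ sin δ cos θ = (0.6723)(0.5967) + (0.7403)(0.8025)(0.7396) = 0.8405, so φ₂ = 57.20°.
Δλ = atan2(sin θ sin δ cos φ₁, cos δ − sin φ₁ sin φ₂) = atan2(-0.3998, 0.0316) = -85.482°.
λ₂ = -150.746° − 85.482° = -236.23° → 123.77° after wrapping to (−180°, 180°].

57.20°, 123.77°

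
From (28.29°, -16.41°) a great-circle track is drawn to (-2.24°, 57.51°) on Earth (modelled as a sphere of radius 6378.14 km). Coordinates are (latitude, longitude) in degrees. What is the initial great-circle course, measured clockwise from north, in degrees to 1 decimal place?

99.8°

With φ₁ = 0.4938, φ₂ = -0.0391, Δλ = 1.2901 rad, the forward-azimuth formula gives
θ = atan2( sin Δλ cos φ₂ , cos φ₁ sin φ₂ − sin φ₁ cos φ₂ cos Δλ ) = atan2(0.9601, -0.1656) = 99.79°.
So the initial bearing is 99.8°.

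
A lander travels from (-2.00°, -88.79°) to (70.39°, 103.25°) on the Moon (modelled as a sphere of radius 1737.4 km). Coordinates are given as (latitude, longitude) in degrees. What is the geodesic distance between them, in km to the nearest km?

3371 km

In radians: φ₁ = -0.0349, φ₂ = 1.2285, Δλ = -167.960° = -2.9315 rad.
cos c = sin φ₁ sin φ₂ + cos φ₁ cos φ₂ cos Δλ = (-0.0349)(0.9420) + (0.9994)(0.3356)(-0.9780) = -0.36091,
so c = arccos(-0.36091) = 1.94004 rad.
Distance = R·c = 1737.4 × 1.9400 ≈ 3371 km.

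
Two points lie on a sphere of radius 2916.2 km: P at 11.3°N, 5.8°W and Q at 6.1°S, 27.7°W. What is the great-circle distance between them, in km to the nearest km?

1419 km

Let φ₁ = 0.1972 rad, φ₂ = -0.1065 rad, and Δλ = -0.3822 rad.
cos c = sin φ₁ sin φ₂ + cos φ₁ cos φ₂ cos Δλ = (0.1959)(-0.1063) + (0.9806)(0.9943)(0.9278) = 0.88388,
so c = arccos(0.88388) = 0.48671 rad.
Distance = R·c = 2916.2 × 0.4867 ≈ 1419 km.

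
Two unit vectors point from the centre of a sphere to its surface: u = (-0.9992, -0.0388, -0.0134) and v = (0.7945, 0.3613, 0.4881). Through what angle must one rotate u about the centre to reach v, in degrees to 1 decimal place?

u·v = -0.8144; |u| = 1.0000, |v| = 1.0000.
cos θ = (u·v)/(|u||v|) = -0.8144, so θ = 144.5°.

144.5°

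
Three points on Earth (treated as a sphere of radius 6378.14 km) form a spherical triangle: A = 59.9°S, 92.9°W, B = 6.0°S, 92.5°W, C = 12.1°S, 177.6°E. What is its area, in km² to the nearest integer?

33649127 km²

Side lengths (central angles): a = 1.5472, b = 1.3841, c = 0.9407 rad; semiperimeter s = 1.9360.
By l'Huilier's theorem, tan(E/4) = √[tan(s/2) tan((s−a)/2) tan((s−b)/2) tan((s−c)/2)], giving spherical excess E = 0.8272 rad.
Area = E·R² = 0.8272 × (6378.14)² ≈ 33649127 km².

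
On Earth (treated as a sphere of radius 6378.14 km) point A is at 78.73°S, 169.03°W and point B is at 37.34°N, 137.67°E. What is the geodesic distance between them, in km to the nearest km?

Let φ₁ = -1.3741 rad, φ₂ = 0.6517 rad, and Δλ = -0.9303 rad.
cos c = sin φ₁ sin φ₂ + cos φ₁ cos φ₂ cos Δλ = (-0.9807)(0.6065) + (0.1954)(0.7951)(0.5976) = -0.50199,
so c = arccos(-0.50199) = 2.09669 rad.
Distance = R·c = 6378.14 × 2.0967 ≈ 13373 km.

13373 km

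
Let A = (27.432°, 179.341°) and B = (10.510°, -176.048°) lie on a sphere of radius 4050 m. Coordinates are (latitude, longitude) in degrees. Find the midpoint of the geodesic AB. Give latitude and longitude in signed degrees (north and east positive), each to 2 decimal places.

18.99°, -178.24°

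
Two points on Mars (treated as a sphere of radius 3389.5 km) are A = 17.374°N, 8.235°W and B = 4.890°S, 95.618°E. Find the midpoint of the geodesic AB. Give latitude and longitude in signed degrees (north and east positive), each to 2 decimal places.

Central angle δ = 1.8267 rad. Interpolating on the sphere with fraction f = 0.5:
P = [sin((1−f)δ)·A + sin(fδ)·B] / sin δ = 0.8182·A + 0.8182·B in Cartesian coordinates,
giving P = (0.6930, 0.6995, 0.1746), i.e. latitude 10.05°, longitude 45.27°.

10.05°, 45.27°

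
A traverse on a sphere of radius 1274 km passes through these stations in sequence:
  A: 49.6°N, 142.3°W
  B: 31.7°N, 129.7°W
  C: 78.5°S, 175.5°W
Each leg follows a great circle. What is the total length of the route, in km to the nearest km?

2971 km

Leg A→B: central angle 0.3531 rad, distance 449.8 km.
Leg B→C: central angle 1.9787 rad, distance 2520.8 km.
Total: 449.8 + 2520.8 ≈ 2971 km.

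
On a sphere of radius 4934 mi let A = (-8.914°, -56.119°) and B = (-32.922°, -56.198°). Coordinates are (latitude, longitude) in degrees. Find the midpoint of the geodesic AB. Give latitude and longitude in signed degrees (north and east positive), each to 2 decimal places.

-20.92°, -56.16°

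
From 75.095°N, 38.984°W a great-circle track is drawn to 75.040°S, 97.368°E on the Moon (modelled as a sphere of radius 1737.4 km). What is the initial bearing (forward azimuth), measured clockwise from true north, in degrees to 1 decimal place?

110.9°

With φ₁ = 1.3107, φ₂ = -1.3097, Δλ = 2.3798 rad, the forward-azimuth formula gives
θ = atan2( sin Δλ cos φ₂ , cos φ₁ sin φ₂ − sin φ₁ cos φ₂ cos Δλ ) = atan2(0.1782, -0.0680) = 110.89°.
So the initial bearing is 110.9°.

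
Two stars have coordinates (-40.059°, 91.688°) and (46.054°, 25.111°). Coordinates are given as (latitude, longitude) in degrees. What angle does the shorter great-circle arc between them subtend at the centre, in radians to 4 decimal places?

1.8258 rad

With latitudes φ₁ = -40.059°, φ₂ = 46.054° and longitude difference Δλ = -66.577°:
Haversine: a = sin²(Δφ/2) + cos φ₁ cos φ₂ sin²(Δλ/2) = 0.4661 + (0.7654)(0.6940)(0.3012) = 0.62611.
Central angle c = 2·arcsin(√a) = 1.82578 rad.
So the angular separation is 1.8258 rad.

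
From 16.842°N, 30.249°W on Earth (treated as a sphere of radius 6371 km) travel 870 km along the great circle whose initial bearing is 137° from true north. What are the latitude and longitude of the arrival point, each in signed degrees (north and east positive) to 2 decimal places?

11.05°, -24.82°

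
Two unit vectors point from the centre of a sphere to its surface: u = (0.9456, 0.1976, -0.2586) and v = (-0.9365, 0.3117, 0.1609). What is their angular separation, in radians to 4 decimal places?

u·v = -0.8656; |u| = 1.0000, |v| = 1.0000.
cos θ = (u·v)/(|u||v|) = -0.8655, so θ = 2.6170 rad.

2.6170 rad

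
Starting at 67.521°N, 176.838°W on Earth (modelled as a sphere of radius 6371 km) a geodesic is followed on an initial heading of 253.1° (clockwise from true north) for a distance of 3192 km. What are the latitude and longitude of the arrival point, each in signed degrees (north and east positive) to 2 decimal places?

Angular distance δ = d/R = 3192/6371 = 0.50102 rad; initial bearing θ = 4.4174 rad.
sin φ₂ = sin φ₁ cos δ + cos φ₁ sin δ cos θ = (0.9240)(0.8771) + (0.3823)(0.4803)(-0.2907) = 0.7571, so φ₂ = 49.21°.
Δλ = atan2(sin θ sin δ cos φ₁, cos δ − sin φ₁ sin φ₂) = atan2(-0.1757, 0.1776) = -44.703°.
λ₂ = -176.838° − 44.703° = -221.54° → 138.46° after wrapping to (−180°, 180°].

49.21°, 138.46°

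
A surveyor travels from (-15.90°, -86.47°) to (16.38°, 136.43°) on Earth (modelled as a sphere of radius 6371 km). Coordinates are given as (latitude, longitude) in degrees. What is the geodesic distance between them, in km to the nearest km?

15441 km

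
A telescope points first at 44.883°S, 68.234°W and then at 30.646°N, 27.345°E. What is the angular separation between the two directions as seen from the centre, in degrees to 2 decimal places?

With latitudes φ₁ = -44.883°, φ₂ = 30.646° and longitude difference Δλ = 95.579°:
Haversine: a = sin²(Δφ/2) + cos φ₁ cos φ₂ sin²(Δλ/2) = 0.3751 + (0.7085)(0.8603)(0.5486) = 0.70948.
Central angle c = 2·arcsin(√a) = 2.00310 rad.
So the angular separation is 114.77°.

114.77°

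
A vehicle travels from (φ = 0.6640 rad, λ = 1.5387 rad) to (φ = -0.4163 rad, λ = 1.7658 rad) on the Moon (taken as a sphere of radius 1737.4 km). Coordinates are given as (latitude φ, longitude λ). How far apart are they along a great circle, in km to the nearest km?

Let φ₁ = 0.6640 rad, φ₂ = -0.4163 rad, and Δλ = 0.2271 rad.
cos c = sin φ₁ sin φ₂ + cos φ₁ cos φ₂ cos Δλ = (0.6163)(-0.4044) + (0.7875)(0.9146)(0.9743) = 0.45257,
so c = arccos(0.45257) = 1.10115 rad.
Distance = R·c = 1737.4 × 1.1012 ≈ 1913 km.

1913 km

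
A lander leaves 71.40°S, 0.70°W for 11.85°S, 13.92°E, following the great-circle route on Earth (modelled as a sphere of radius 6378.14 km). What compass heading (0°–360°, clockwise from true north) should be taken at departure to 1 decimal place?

Δλ = 14.620° = 0.2552 rad.
y = sin Δλ · cos φ₂ = (0.2524)(0.9787) = 0.2470
x = cos φ₁ sin φ₂ − sin φ₁ cos φ₂ cos Δλ = (0.3190)(-0.2054) − (-0.9478)(0.9787)(0.9676) = 0.8320
θ = atan2(y, x) = 16.54°, so the bearing is 16.5°.

16.5°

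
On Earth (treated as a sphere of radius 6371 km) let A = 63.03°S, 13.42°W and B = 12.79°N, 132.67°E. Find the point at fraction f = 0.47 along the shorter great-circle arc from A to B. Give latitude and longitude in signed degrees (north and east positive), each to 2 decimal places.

-49.20°, 107.31°

The central angle between A and B is δ = 2.1704 rad.
With f = 0.47, the slerp weights are sin((1−f)δ)/sin δ = 1.1058 and sin(fδ)/sin δ = 1.0323.
Weighted sum of the unit vectors: (1.1058)·(0.4411,-0.1053,-0.8912) + (1.0323)·(-0.6610,0.7170,0.2214) = (-0.1945, 0.6238, -0.7570).
Converting back: φ = atan2(z, √(x²+y²)) = -49.20°, λ = atan2(y, x) = 107.31°.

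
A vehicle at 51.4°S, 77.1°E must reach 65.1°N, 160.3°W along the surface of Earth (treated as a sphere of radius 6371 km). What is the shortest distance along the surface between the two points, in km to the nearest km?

16485 km

With latitudes φ₁ = -51.400°, φ₂ = 65.100° and longitude difference Δλ = 122.600°:
cos c = sin φ₁ sin φ₂ + cos φ₁ cos φ₂ cos Δλ = (-0.7815)(0.9070) + (0.6239)(0.4210)(-0.5388) = -0.85040,
so c = arccos(-0.85040) = 2.58753 rad.
Distance = R·c = 6371 × 2.5875 ≈ 16485 km.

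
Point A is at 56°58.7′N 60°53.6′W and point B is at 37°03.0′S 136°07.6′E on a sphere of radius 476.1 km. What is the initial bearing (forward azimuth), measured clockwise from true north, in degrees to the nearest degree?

With φ₁ = 0.9945, φ₂ = -0.6466, Δλ = -2.8445 rad, the forward-azimuth formula gives
θ = atan2( sin Δλ cos φ₂ , cos φ₁ sin φ₂ − sin φ₁ cos φ₂ cos Δλ ) = atan2(-0.2336, 0.3115) = -36.87°.
Adding 360° brings this into [0°, 360°): 323°.

323°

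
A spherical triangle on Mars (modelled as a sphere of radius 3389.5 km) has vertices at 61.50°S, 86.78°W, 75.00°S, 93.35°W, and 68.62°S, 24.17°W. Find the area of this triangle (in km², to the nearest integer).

512519 km²

Side lengths (central angles): a = 0.3682, b = 0.4548, c = 0.2391 rad; semiperimeter s = 0.5310.
By l'Huilier's theorem, tan(E/4) = √[tan(s/2) tan((s−a)/2) tan((s−b)/2) tan((s−c)/2)], giving spherical excess E = 0.0446 rad.
Area = E·R² = 0.0446 × (3389.5)² ≈ 512519 km².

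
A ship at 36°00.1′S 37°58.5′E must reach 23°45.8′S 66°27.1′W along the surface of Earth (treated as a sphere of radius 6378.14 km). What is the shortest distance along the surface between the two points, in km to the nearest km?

In radians: φ₁ = -0.6283, φ₂ = -0.4147, Δλ = -104.427° = -1.8226 rad.
Haversine: a = sin²(Δφ/2) + cos φ₁ cos φ₂ sin²(Δλ/2) = 0.0114 + (0.8090)(0.9152)(0.6246) = 0.47380.
Central angle c = 2·arcsin(√a) = 1.51838 rad.
Distance = R·c = 6378.14 × 1.5184 ≈ 9684 km.

9684 km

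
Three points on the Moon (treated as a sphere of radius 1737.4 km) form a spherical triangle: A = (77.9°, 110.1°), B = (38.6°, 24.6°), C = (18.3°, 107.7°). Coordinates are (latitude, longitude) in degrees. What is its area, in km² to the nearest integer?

Side lengths (central angles): a = 1.2818, b = 1.0404, c = 0.8984 rad; semiperimeter s = 1.6103.
By l'Huilier's theorem, tan(E/4) = √[tan(s/2) tan((s−a)/2) tan((s−b)/2) tan((s−c)/2)], giving spherical excess E = 0.5447 rad.
Area = E·R² = 0.5447 × (1737.4)² ≈ 1644291 km².

1644291 km²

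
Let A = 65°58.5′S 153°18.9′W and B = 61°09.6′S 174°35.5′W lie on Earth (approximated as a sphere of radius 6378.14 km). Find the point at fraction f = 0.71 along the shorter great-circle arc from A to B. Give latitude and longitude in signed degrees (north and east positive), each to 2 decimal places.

-62.87°, -169.17°

The central angle between A and B is δ = 0.1842 rad.
With f = 0.71, the slerp weights are sin((1−f)δ)/sin δ = 0.2915 and sin(fδ)/sin δ = 0.7120.
Weighted sum of the unit vectors: (0.2915)·(-0.3638,-0.1828,-0.9134) + (0.7120)·(-0.4802,-0.0455,-0.8760) = (-0.4480, -0.0857, -0.8899).
Converting back: φ = atan2(z, √(x²+y²)) = -62.87°, λ = atan2(y, x) = -169.17°.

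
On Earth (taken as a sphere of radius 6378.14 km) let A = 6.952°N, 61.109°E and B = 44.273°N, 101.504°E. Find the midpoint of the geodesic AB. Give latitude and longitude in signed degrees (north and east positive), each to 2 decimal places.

27.02°, 77.90°

Central angle δ = 0.8946 rad. Interpolating on the sphere with fraction f = 0.5:
P = [sin((1−f)δ)·A + sin(fδ)·B] / sin δ = 0.5546·A + 0.5546·B in Cartesian coordinates,
giving P = (0.1868, 0.8711, 0.4543), i.e. latitude 27.02°, longitude 77.90°.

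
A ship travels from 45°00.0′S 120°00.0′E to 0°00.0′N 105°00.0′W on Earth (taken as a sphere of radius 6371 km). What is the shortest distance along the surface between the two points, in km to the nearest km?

With latitudes φ₁ = -45.000°, φ₂ = 0.000° and longitude difference Δλ = 135.000°:
cos c = sin φ₁ sin φ₂ + cos φ₁ cos φ₂ cos Δλ = (-0.7071)(0.0000) + (0.7071)(1.0000)(-0.7071) = -0.50000,
so c = arccos(-0.50000) = 2.09440 rad.
Distance = R·c = 6371 × 2.0944 ≈ 13343 km.

13343 km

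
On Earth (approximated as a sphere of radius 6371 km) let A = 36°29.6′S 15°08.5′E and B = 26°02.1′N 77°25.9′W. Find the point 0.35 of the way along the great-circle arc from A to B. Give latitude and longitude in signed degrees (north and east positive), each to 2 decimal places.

-17.68°, -21.70°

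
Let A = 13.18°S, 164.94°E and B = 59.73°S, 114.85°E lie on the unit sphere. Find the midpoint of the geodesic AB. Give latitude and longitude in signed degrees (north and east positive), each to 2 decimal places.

The central angle between A and B is δ = 1.0335 rad.
With f = 0.5, the slerp weights are sin((1−f)δ)/sin δ = 0.5751 and sin(fδ)/sin δ = 0.5751.
Weighted sum of the unit vectors: (0.5751)·(-0.9402,0.2530,-0.2280) + (0.5751)·(-0.2118,0.4574,-0.8637) = (-0.6625, 0.4085, -0.6278).
Converting back: φ = atan2(z, √(x²+y²)) = -38.89°, λ = atan2(y, x) = 148.34°.

-38.89°, 148.34°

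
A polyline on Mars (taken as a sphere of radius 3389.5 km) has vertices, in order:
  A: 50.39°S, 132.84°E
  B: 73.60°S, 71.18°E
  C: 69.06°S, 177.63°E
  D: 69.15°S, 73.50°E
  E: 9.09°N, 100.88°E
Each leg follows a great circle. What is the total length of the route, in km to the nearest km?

10501 km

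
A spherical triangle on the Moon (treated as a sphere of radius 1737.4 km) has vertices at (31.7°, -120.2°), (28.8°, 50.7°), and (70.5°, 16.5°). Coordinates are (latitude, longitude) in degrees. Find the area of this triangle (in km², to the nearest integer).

Side lengths (central angles): a = 0.8009, b = 1.2780, c = 2.0749 rad; semiperimeter s = 2.0769.
By l'Huilier's theorem, tan(E/4) = √[tan(s/2) tan((s−a)/2) tan((s−b)/2) tan((s−c)/2)], giving spherical excess E = 0.0919 rad.
Area = E·R² = 0.0919 × (1737.4)² ≈ 277517 km².

277517 km²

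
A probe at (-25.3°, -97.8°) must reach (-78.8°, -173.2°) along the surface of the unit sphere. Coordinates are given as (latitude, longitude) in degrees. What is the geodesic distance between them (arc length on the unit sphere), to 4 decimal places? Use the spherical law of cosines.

With latitudes φ₁ = -25.300°, φ₂ = -78.800° and longitude difference Δλ = -75.400°:
cos c = sin φ₁ sin φ₂ + cos φ₁ cos φ₂ cos Δλ = (-0.4274)(-0.9810) + (0.9041)(0.1942)(0.2521) = 0.46348,
so c = arccos(0.46348) = 1.08887 rad.
On the unit sphere the arc length equals the central angle: 1.0889.

1.0889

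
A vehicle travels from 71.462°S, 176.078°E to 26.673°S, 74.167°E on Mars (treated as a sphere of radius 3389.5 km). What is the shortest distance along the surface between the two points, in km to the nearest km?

4051 km

Let φ₁ = -1.2472 rad, φ₂ = -0.4655 rad, and Δλ = -1.7787 rad.
cos c = sin φ₁ sin φ₂ + cos φ₁ cos φ₂ cos Δλ = (-0.9481)(-0.4489) + (0.3179)(0.8936)(-0.2064) = 0.36697,
so c = arccos(0.36697) = 1.19505 rad.
Distance = R·c = 3389.5 × 1.1950 ≈ 4051 km.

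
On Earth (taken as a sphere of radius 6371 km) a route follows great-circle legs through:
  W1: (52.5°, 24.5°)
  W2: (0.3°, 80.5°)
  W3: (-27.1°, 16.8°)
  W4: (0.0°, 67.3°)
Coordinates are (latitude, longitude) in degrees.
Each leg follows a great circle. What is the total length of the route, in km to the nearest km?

21380 km

Leg W1→W2: central angle 1.2190 rad, distance 7766.4 km.
Leg W2→W3: central angle 1.1680 rad, distance 7441.0 km.
Leg W3→W4: central angle 0.9689 rad, distance 6172.6 km.
Total: 7766.4 + 7441.0 + 6172.6 ≈ 21380 km.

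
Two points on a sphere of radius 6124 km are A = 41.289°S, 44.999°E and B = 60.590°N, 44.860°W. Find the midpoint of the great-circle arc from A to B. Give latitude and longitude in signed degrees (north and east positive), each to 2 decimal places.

Central angle δ = 2.1821 rad. Interpolating on the sphere with fraction f = 0.5:
P = [sin((1−f)δ)·A + sin(fδ)·B] / sin δ = 1.0833·A + 1.0833·B in Cartesian coordinates,
giving P = (0.9526, 0.2003, 0.2289), i.e. latitude 13.23°, longitude 11.88°.

13.23°, 11.88°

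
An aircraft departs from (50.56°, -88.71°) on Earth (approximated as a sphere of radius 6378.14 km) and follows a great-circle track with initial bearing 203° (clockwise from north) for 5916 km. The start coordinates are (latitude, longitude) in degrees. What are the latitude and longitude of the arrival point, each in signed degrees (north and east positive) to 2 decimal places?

Angular distance δ = d/R = 5916/6378.14 = 0.92754 rad; initial bearing θ = 3.5430 rad.
sin φ₂ = sin φ₁ cos δ + cos φ₁ sin δ cos θ = (0.7723)(0.5998) + (0.6353)(0.8001)(-0.9205) = -0.0047, so φ₂ = -0.27°.
Δλ = atan2(sin θ sin δ cos φ₁, cos δ − sin φ₁ sin φ₂) = atan2(-0.1986, 0.6034) = -18.219°.
λ₂ = -88.710° − 18.219° = -106.93°.

-0.27°, -106.93°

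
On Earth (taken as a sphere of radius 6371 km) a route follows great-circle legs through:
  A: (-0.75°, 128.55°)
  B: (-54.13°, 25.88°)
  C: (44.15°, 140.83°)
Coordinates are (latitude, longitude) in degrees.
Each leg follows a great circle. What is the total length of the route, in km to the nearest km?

26092 km

Leg A→B: central angle 1.6890 rad, distance 10760.4 km.
Leg B→C: central angle 2.4065 rad, distance 15332.0 km.
Total: 10760.4 + 15332.0 ≈ 26092 km.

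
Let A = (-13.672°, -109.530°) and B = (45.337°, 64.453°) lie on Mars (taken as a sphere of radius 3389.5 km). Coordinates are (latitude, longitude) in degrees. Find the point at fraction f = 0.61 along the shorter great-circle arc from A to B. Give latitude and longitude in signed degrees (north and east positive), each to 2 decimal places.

Central angle δ = 2.5818 rad. Interpolating on the sphere with fraction f = 0.61:
P = [sin((1−f)δ)·A + sin(fδ)·B] / sin δ = 1.5917·A + 1.8832·B in Cartesian coordinates,
giving P = (0.0539, -0.2632, 0.9632), i.e. latitude 74.41°, longitude -78.44°.

74.41°, -78.44°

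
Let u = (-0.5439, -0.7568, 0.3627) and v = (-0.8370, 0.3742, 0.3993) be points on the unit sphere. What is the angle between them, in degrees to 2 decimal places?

u·v = 0.3169; |u| = 1.0001, |v| = 1.0000.
cos θ = (u·v)/(|u||v|) = 0.3169, so θ = 71.53°.

71.53°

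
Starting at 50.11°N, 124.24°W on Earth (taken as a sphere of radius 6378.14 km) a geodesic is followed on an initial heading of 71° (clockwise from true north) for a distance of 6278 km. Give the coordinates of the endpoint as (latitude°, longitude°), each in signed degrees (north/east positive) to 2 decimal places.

36.77°, -44.80°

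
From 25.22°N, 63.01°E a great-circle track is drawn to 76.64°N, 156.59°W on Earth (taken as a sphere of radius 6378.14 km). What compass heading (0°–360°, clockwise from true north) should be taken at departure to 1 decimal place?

With φ₁ = 0.4402, φ₂ = 1.3376, Δλ = 2.4504 rad, the forward-azimuth formula gives
θ = atan2( sin Δλ cos φ₂ , cos φ₁ sin φ₂ − sin φ₁ cos φ₂ cos Δλ ) = atan2(0.1473, 0.9561) = 8.76°.
So the initial bearing is 8.8°.

8.8°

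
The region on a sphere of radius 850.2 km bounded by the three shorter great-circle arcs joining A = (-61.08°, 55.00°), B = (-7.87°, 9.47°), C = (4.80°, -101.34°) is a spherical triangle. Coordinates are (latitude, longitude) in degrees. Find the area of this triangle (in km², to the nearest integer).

1323231 km²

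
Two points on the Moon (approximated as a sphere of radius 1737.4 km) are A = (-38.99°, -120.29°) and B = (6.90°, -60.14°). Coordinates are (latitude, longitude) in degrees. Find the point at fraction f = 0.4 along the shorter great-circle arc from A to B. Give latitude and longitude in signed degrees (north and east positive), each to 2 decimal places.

The central angle between A and B is δ = 1.2572 rad.
With f = 0.4, the slerp weights are sin((1−f)δ)/sin δ = 0.7199 and sin(fδ)/sin δ = 0.5067.
Weighted sum of the unit vectors: (0.7199)·(-0.3920,-0.6711,-0.6292) + (0.5067)·(0.4943,-0.8610,0.1201) = (-0.0318, -0.9194, -0.3921).
Converting back: φ = atan2(z, √(x²+y²)) = -23.08°, λ = atan2(y, x) = -91.98°.

-23.08°, -91.98°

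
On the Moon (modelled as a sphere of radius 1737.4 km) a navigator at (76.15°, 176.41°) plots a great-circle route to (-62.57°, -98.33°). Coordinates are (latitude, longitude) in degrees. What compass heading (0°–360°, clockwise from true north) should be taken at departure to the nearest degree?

Δλ = 85.260° = 1.4881 rad.
y = sin Δλ · cos φ₂ = (0.9966)(0.4607) = 0.4591
x = cos φ₁ sin φ₂ − sin φ₁ cos φ₂ cos Δλ = (0.2394)(-0.8876) − (0.9709)(0.4607)(0.0826) = -0.2494
θ = atan2(y, x) = 118.52°, so the bearing is 119°.

119°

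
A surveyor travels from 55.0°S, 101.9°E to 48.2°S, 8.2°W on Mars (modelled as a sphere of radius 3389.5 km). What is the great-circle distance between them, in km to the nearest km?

3630 km

Let φ₁ = -0.9599 rad, φ₂ = -0.8412 rad, and Δλ = -1.9216 rad.
Haversine: a = sin²(Δφ/2) + cos φ₁ cos φ₂ sin²(Δλ/2) = 0.0035 + (0.5736)(0.6665)(0.6718) = 0.26036.
Central angle c = 2·arcsin(√a) = 1.07097 rad.
Distance = R·c = 3389.5 × 1.0710 ≈ 3630 km.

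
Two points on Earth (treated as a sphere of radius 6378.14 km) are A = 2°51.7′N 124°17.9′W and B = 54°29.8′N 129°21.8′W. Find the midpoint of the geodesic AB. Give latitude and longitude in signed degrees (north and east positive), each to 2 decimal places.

28.70°, -126.16°

Central angle δ = 0.9041 rad. Interpolating on the sphere with fraction f = 0.5:
P = [sin((1−f)δ)·A + sin(fδ)·B] / sin δ = 0.5558·A + 0.5558·B in Cartesian coordinates,
giving P = (-0.5176, -0.7082, 0.4802), i.e. latitude 28.70°, longitude -126.16°.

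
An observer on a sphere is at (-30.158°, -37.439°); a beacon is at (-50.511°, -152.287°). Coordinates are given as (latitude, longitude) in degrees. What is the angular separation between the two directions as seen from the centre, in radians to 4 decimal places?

1.4135 rad

With latitudes φ₁ = -30.158°, φ₂ = -50.511° and longitude difference Δλ = -114.848°:
cos c = sin φ₁ sin φ₂ + cos φ₁ cos φ₂ cos Δλ = (-0.5024)(-0.7717) + (0.8646)(0.6359)(-0.4202) = 0.15666,
so c = arccos(0.15666) = 1.41349 rad.
So the angular separation is 1.4135 rad.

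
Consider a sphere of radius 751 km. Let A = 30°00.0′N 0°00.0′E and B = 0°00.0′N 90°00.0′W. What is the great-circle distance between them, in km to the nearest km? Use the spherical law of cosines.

1180 km

Let φ₁ = 0.5236 rad, φ₂ = 0.0000 rad, and Δλ = -1.5708 rad.
cos c = sin φ₁ sin φ₂ + cos φ₁ cos φ₂ cos Δλ = (0.5000)(0.0000) + (0.8660)(1.0000)(0.0000) = 0.00000,
so c = arccos(0.00000) = 1.57080 rad.
Distance = R·c = 751 × 1.5708 ≈ 1180 km.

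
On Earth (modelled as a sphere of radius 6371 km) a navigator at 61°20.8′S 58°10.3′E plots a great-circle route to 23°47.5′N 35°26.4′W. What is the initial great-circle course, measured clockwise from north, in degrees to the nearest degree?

279°

With φ₁ = -1.0707, φ₂ = 0.4152, Δλ = -1.6338 rad, the forward-azimuth formula gives
θ = atan2( sin Δλ cos φ₂ , cos φ₁ sin φ₂ − sin φ₁ cos φ₂ cos Δλ ) = atan2(-0.9132, 0.1429) = -81.11°.
Adding 360° brings this into [0°, 360°): 279°.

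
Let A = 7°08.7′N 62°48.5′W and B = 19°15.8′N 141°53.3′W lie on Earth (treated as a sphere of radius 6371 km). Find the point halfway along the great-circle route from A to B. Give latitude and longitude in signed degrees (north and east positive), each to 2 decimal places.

Central angle δ = 1.3505 rad. Interpolating on the sphere with fraction f = 0.5:
P = [sin((1−f)δ)·A + sin(fδ)·B] / sin δ = 0.6406·A + 0.6406·B in Cartesian coordinates,
giving P = (-0.1853, -0.9386, 0.2910), i.e. latitude 16.92°, longitude -101.17°.

16.92°, -101.17°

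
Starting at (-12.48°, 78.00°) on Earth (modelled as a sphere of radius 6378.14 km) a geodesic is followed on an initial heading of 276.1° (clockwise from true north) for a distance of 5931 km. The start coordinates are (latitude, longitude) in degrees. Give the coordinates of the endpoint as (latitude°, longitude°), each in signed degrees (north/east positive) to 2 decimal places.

Angular distance δ = d/R = 5931/6378.14 = 0.92989 rad; initial bearing θ = 4.8189 rad.
sin φ₂ = sin φ₁ cos δ + cos φ₁ sin δ cos θ = (-0.2161)(0.5979) + (0.9764)(0.8016)(0.1063) = -0.0460, so φ₂ = -2.64°.
Δλ = atan2(sin θ sin δ cos φ₁, cos δ − sin φ₁ sin φ₂) = atan2(-0.7782, 0.5880) = -52.927°.
λ₂ = 78.000° − 52.927° = 25.07°.

-2.64°, 25.07°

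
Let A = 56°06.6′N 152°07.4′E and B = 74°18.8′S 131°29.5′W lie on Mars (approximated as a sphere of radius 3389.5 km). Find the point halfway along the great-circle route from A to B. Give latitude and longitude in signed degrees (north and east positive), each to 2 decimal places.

-11.13°, 175.05°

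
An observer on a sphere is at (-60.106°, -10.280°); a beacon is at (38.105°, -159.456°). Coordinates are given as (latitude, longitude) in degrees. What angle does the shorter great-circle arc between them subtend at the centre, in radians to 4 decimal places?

In radians: φ₁ = -1.0490, φ₂ = 0.6651, Δλ = -149.176° = -2.6036 rad.
cos c = sin φ₁ sin φ₂ + cos φ₁ cos φ₂ cos Δλ = (-0.8669)(0.6171) + (0.4984)(0.7869)(-0.8587) = -0.87178,
so c = arccos(-0.87178) = 2.62962 rad.
So the angular separation is 2.6296 rad.

2.6296 rad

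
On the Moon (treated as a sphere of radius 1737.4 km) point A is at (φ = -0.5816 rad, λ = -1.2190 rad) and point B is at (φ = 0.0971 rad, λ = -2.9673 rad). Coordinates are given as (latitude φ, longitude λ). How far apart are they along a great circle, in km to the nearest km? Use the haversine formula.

Let φ₁ = -0.5816 rad, φ₂ = 0.0971 rad, and Δλ = -1.7483 rad.
Haversine: a = sin²(Δφ/2) + cos φ₁ cos φ₂ sin²(Δλ/2) = 0.1108 + (0.8356)(0.9953)(0.5883) = 0.60005.
Central angle c = 2·arcsin(√a) = 1.77226 rad.
Distance = R·c = 1737.4 × 1.7723 ≈ 3079 km.

3079 km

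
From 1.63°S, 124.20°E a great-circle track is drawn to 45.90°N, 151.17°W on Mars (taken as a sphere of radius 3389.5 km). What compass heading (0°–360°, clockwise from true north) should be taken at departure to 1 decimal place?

With φ₁ = -0.0284, φ₂ = 0.8011, Δλ = 1.4771 rad, the forward-azimuth formula gives
θ = atan2( sin Δλ cos φ₂ , cos φ₁ sin φ₂ − sin φ₁ cos φ₂ cos Δλ ) = atan2(0.6929, 0.7197) = 43.91°.
So the initial bearing is 43.9°.

43.9°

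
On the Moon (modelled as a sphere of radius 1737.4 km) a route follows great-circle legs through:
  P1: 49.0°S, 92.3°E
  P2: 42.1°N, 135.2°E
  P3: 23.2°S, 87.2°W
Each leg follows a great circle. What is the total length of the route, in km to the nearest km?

7239 km

Leg P1→P2: central angle 1.7207 rad, distance 2989.6 km.
Leg P2→P3: central angle 2.4461 rad, distance 4249.8 km.
Total: 2989.6 + 4249.8 ≈ 7239 km.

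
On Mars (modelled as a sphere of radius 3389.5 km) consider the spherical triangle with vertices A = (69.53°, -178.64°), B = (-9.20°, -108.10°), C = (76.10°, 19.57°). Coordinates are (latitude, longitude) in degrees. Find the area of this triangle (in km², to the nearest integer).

7245751 km²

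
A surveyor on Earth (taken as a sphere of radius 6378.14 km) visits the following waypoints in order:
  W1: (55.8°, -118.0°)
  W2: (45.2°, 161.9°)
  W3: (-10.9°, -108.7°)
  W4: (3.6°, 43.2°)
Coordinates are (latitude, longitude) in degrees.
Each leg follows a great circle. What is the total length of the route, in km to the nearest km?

Leg W1→W2: central angle 0.8567 rad, distance 5463.9 km.
Leg W2→W3: central angle 1.6981 rad, distance 10830.5 km.
Leg W3→W4: central angle 2.6391 rad, distance 16832.4 km.
Total: 5463.9 + 10830.5 + 16832.4 ≈ 33127 km.

33127 km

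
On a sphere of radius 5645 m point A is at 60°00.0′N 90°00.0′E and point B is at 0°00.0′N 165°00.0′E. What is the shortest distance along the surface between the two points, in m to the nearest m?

8135 m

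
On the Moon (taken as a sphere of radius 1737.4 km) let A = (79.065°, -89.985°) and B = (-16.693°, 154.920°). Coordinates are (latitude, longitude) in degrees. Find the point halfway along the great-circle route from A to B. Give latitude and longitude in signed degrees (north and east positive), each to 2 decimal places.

Central angle δ = 1.9381 rad. Interpolating on the sphere with fraction f = 0.5:
P = [sin((1−f)δ)·A + sin(fδ)·B] / sin δ = 0.8833·A + 0.8833·B in Cartesian coordinates,
giving P = (-0.7662, 0.1911, 0.6135), i.e. latitude 37.84°, longitude 166.00°.

37.84°, 166.00°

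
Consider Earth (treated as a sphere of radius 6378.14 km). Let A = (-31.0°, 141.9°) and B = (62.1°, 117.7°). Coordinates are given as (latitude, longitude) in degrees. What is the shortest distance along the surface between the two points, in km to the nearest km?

10589 km

Let φ₁ = -0.5411 rad, φ₂ = 1.0838 rad, and Δλ = -0.4224 rad.
cos c = sin φ₁ sin φ₂ + cos φ₁ cos φ₂ cos Δλ = (-0.5150)(0.8838) + (0.8572)(0.4679)(0.9121) = -0.08933,
so c = arccos(-0.08933) = 1.66024 rad.
Distance = R·c = 6378.14 × 1.6602 ≈ 10589 km.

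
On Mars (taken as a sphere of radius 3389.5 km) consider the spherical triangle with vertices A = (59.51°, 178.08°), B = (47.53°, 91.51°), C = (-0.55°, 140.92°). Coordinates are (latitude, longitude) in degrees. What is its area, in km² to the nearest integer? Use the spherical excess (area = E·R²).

Side lengths (central angles): a = 1.1238, b = 1.1636, c = 0.8551 rad; semiperimeter s = 1.5713.
By l'Huilier's theorem, tan(E/4) = √[tan(s/2) tan((s−a)/2) tan((s−b)/2) tan((s−c)/2)], giving spherical excess E = 0.5277 rad.
Area = E·R² = 0.5277 × (3389.5)² ≈ 6062598 km².

6062598 km²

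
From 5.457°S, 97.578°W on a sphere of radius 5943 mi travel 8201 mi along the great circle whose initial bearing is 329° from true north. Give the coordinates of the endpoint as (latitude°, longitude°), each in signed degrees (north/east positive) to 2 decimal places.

55.06°, -159.58°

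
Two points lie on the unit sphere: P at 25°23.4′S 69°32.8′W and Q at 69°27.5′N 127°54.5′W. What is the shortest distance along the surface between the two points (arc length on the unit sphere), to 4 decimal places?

1.8083

With latitudes φ₁ = -25.390°, φ₂ = 69.458° and longitude difference Δλ = -58.362°:
cos c = sin φ₁ sin φ₂ + cos φ₁ cos φ₂ cos Δλ = (-0.4288)(0.9364) + (0.9034)(0.3509)(0.5246) = -0.23523,
so c = arccos(-0.23523) = 1.80825 rad.
On the unit sphere the arc length equals the central angle: 1.8083.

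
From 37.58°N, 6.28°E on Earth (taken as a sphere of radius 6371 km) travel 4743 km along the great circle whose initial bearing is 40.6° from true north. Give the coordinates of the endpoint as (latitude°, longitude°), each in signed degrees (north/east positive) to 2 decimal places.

58.90°, 64.89°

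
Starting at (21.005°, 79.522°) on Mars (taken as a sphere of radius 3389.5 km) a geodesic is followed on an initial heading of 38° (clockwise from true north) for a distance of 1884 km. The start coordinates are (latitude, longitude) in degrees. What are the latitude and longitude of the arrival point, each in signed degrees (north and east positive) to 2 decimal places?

43.84°, 106.29°

Angular distance δ = d/R = 1884/3389.5 = 0.55583 rad; initial bearing θ = 0.6632 rad.
sin φ₂ = sin φ₁ cos δ + cos φ₁ sin δ cos θ = (0.3584)(0.8495) + (0.9335)(0.5277)(0.7880) = 0.6927, so φ₂ = 43.84°.
Δλ = atan2(sin θ sin δ cos φ₁, cos δ − sin φ₁ sin φ₂) = atan2(0.3033, 0.6012) = 26.769°.
λ₂ = 79.522° + 26.769° = 106.29°.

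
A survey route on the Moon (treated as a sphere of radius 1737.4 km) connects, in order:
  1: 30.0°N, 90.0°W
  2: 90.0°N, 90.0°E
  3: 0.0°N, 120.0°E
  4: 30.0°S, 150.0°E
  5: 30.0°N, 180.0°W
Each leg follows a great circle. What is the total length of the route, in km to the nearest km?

7819 km

Leg 1→2: central angle 1.0472 rad, distance 1819.4 km.
Leg 2→3: central angle 1.5708 rad, distance 2729.1 km.
Leg 3→4: central angle 0.7227 rad, distance 1255.7 km.
Leg 4→5: central angle 1.1598 rad, distance 2015.0 km.
Total: 1819.4 + 2729.1 + 1255.7 + 2015.0 ≈ 7819 km.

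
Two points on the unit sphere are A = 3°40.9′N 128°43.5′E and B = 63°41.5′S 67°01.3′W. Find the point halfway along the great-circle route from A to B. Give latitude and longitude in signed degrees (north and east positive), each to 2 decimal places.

The central angle between A and B is δ = 2.0752 rad.
With f = 0.5, the slerp weights are sin((1−f)δ)/sin δ = 0.9837 and sin(fδ)/sin δ = 0.9837.
Weighted sum of the unit vectors: (0.9837)·(-0.6243,0.7785,0.0642) + (0.9837)·(0.1730,-0.4080,-0.8964) = (-0.4439, 0.3645, -0.8186).
Converting back: φ = atan2(z, √(x²+y²)) = -54.95°, λ = atan2(y, x) = 140.61°.

-54.95°, 140.61°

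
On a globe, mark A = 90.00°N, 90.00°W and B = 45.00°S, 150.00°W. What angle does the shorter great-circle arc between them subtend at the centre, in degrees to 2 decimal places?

135.00°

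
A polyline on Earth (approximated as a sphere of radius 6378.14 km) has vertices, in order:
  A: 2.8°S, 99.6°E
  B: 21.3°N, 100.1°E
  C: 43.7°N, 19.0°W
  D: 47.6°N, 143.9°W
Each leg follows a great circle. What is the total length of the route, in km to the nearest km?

21722 km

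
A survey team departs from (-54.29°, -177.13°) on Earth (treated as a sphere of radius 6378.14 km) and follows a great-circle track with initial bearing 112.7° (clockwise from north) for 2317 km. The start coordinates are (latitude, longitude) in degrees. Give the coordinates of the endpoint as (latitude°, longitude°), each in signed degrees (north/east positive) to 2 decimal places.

-57.04°, -140.08°

Angular distance δ = d/R = 2317/6378.14 = 0.36327 rad; initial bearing θ = 1.9670 rad.
sin φ₂ = sin φ₁ cos δ + cos φ₁ sin δ cos θ = (-0.8120)(0.9347) + (0.5837)(0.3553)(-0.3859) = -0.8390, so φ₂ = -57.04°.
Δλ = atan2(sin θ sin δ cos φ₁, cos δ − sin φ₁ sin φ₂) = atan2(0.1913, 0.2535) = 37.049°.
λ₂ = -177.130° + 37.049° = -140.08°.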